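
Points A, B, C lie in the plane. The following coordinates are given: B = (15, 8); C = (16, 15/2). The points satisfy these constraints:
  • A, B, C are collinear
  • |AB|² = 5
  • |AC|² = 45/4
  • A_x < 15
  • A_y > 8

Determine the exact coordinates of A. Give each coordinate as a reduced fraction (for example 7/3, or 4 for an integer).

A = (13, 9)

1. A_x = 13  [[A, B, C are collinear ⇒ 1/2x+1y-31/2=0] ∩ [|A−(15, 8)|²=5]]
2. A_y = 9  [[A, B, C are collinear ⇒ 1/2x+1y-31/2=0] ∩ [|A−(15, 8)|²=5]]
   so A = (13, 9)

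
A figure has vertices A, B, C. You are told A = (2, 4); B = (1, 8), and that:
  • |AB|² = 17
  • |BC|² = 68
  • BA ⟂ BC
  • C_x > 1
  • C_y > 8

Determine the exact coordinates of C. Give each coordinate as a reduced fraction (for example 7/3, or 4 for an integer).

1. C_x = 9  [[BA ⟂ BC ⇒ 1x-4y+31=0] ∩ [|C−(1, 8)|²=68]]
2. C_y = 10  [[BA ⟂ BC ⇒ 1x-4y+31=0] ∩ [|C−(1, 8)|²=68]]
   so C = (9, 10)

C = (9, 10)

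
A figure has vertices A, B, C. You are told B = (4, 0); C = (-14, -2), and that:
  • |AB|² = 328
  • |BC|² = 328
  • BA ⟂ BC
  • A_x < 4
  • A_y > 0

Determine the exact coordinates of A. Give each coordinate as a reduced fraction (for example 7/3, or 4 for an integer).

1. A_x = 2  [[BA ⟂ BC ⇒ -18x-2y+72=0] ∩ [|A−(4, 0)|²=328]]
2. A_y = 18  [[BA ⟂ BC ⇒ -18x-2y+72=0] ∩ [|A−(4, 0)|²=328]]
   so A = (2, 18)

A = (2, 18)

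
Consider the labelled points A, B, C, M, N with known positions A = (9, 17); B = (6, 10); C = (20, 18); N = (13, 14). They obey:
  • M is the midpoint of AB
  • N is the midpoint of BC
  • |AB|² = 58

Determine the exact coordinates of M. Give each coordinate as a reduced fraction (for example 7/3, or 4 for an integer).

1. M_x = 15/2  [2·M = A+B = (9, 17)+(6, 10)]
2. M_y = 27/2  [2·M = A+B = (9, 17)+(6, 10)]
   so M = (15/2, 27/2)

M = (15/2, 27/2)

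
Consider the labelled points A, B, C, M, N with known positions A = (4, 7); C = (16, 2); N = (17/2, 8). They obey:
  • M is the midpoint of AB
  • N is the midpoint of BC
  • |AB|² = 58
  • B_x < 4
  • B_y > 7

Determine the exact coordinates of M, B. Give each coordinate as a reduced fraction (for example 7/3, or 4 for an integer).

1. B_x = 1  [B = 2·N−C = 2·(17/2, 8)−(16, 2)]
2. B_y = 14  [B = 2·N−C = 2·(17/2, 8)−(16, 2)]
   so B = (1, 14)
3. M_x = 5/2  [2·M = A+B = (4, 7)+(1, 14)]
4. M_y = 21/2  [2·M = A+B = (4, 7)+(1, 14)]
   so M = (5/2, 21/2)

M = (5/2, 21/2)
B = (1, 14)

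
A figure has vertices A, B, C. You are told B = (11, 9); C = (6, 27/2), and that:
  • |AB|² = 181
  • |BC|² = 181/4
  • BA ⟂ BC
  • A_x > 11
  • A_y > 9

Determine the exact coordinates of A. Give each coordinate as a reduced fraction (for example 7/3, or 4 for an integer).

A = (20, 19)

1. A_x = 20  [[BA ⟂ BC ⇒ -5x+9/2y+29/2=0] ∩ [|A−(11, 9)|²=181]]
2. A_y = 19  [[BA ⟂ BC ⇒ -5x+9/2y+29/2=0] ∩ [|A−(11, 9)|²=181]]
   so A = (20, 19)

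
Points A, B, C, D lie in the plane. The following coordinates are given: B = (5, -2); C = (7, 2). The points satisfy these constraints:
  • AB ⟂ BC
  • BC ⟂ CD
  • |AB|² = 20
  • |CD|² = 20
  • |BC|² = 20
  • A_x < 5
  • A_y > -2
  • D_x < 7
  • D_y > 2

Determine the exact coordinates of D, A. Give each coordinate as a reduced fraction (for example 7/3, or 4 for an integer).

D = (3, 4)
A = (1, 0)

1. D_x = 3  [[BC ⟂ CD ⇒ 2x+4y-22=0] ∩ [|D−(7, 2)|²=20]]
2. D_y = 4  [[BC ⟂ CD ⇒ 2x+4y-22=0] ∩ [|D−(7, 2)|²=20]]
   so D = (3, 4)
3. A_x = 1  [[AB ⟂ BC ⇒ -2x-4y+2=0] ∩ [|A−(5, -2)|²=20]]
4. A_y = 0  [[AB ⟂ BC ⇒ -2x-4y+2=0] ∩ [|A−(5, -2)|²=20]]
   so A = (1, 0)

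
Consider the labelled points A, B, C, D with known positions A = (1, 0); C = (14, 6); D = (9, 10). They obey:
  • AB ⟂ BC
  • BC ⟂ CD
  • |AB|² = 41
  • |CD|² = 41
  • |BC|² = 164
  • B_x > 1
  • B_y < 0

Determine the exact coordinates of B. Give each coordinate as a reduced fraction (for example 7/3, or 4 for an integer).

1. B_x = 6  [[BC ⟂ CD ⇒ 5x-4y-46=0] ∩ [|B−(1, 0)|²=41]]
2. B_y = -4  [[BC ⟂ CD ⇒ 5x-4y-46=0] ∩ [|B−(1, 0)|²=41]]
   so B = (6, -4)

B = (6, -4)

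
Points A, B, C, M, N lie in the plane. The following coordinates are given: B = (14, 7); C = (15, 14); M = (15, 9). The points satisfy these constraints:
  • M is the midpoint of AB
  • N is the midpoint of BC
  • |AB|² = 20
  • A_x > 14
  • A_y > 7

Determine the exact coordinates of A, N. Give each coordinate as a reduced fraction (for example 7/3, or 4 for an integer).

A = (16, 11)
N = (29/2, 21/2)

1. A_x = 16  [A = 2·M−B = 2·(15, 9)−(14, 7)]
2. A_y = 11  [A = 2·M−B = 2·(15, 9)−(14, 7)]
   so A = (16, 11)
3. N_x = 29/2  [2·N = B+C = (14, 7)+(15, 14)]
4. N_y = 21/2  [2·N = B+C = (14, 7)+(15, 14)]
   so N = (29/2, 21/2)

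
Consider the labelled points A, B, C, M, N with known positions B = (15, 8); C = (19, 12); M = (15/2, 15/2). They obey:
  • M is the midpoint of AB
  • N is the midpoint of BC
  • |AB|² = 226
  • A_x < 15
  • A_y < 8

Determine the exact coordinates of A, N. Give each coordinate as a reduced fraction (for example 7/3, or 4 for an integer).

A = (0, 7)
N = (17, 10)

1. A_x = 0  [A = 2·M−B = 2·(15/2, 15/2)−(15, 8)]
2. A_y = 7  [A = 2·M−B = 2·(15/2, 15/2)−(15, 8)]
   so A = (0, 7)
3. N_x = 17  [2·N = B+C = (15, 8)+(19, 12)]
4. N_y = 10  [2·N = B+C = (15, 8)+(19, 12)]
   so N = (17, 10)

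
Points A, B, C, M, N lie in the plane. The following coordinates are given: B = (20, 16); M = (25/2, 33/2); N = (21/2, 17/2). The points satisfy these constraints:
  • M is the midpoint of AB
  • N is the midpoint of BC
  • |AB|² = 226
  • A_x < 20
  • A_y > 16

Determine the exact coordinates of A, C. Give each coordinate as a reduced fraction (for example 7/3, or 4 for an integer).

1. A_x = 5  [A = 2·M−B = 2·(25/2, 33/2)−(20, 16)]
2. A_y = 17  [A = 2·M−B = 2·(25/2, 33/2)−(20, 16)]
   so A = (5, 17)
3. C_x = 1  [C = 2·N−B = 2·(21/2, 17/2)−(20, 16)]
4. C_y = 1  [C = 2·N−B = 2·(21/2, 17/2)−(20, 16)]
   so C = (1, 1)

A = (5, 17)
C = (1, 1)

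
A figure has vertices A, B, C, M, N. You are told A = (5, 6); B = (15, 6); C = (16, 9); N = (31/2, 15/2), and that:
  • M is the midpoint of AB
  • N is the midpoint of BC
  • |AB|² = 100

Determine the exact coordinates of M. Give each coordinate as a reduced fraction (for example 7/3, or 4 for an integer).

1. M_x = 10  [2·M = A+B = (5, 6)+(15, 6)]
2. M_y = 6  [2·M = A+B = (5, 6)+(15, 6)]
   so M = (10, 6)

M = (10, 6)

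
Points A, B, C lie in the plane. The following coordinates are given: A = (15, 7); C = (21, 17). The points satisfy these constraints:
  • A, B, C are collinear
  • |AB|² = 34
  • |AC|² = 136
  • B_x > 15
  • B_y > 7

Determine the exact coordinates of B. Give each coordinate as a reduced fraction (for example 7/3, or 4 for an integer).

1. B_x = 18  [[A, B, C are collinear ⇒ 10x-6y-108=0] ∩ [|B−(15, 7)|²=34]]
2. B_y = 12  [[A, B, C are collinear ⇒ 10x-6y-108=0] ∩ [|B−(15, 7)|²=34]]
   so B = (18, 12)

B = (18, 12)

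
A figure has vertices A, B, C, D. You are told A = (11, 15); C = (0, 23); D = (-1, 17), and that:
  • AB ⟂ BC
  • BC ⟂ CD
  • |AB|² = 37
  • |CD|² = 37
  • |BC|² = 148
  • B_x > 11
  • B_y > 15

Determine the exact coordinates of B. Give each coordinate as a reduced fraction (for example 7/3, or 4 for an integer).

B = (12, 21)

1. B_x = 12  [[BC ⟂ CD ⇒ 1x+6y-138=0] ∩ [|B−(11, 15)|²=37]]
2. B_y = 21  [[BC ⟂ CD ⇒ 1x+6y-138=0] ∩ [|B−(11, 15)|²=37]]
   so B = (12, 21)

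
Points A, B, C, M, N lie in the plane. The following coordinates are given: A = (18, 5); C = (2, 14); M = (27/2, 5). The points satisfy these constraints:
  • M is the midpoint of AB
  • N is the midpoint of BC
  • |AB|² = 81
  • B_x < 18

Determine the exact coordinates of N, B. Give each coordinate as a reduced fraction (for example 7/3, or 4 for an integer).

1. B_x = 9  [B = 2·M−A = 2·(27/2, 5)−(18, 5)]
2. B_y = 5  [B = 2·M−A = 2·(27/2, 5)−(18, 5)]
   so B = (9, 5)
3. N_x = 11/2  [2·N = B+C = (9, 5)+(2, 14)]
4. N_y = 19/2  [2·N = B+C = (9, 5)+(2, 14)]
   so N = (11/2, 19/2)

N = (11/2, 19/2)
B = (9, 5)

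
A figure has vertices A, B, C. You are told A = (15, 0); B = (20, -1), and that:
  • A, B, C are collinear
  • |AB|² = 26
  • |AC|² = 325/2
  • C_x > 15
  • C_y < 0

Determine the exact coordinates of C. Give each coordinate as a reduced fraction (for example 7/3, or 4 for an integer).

C = (55/2, -5/2)

1. C_x = 55/2  [[A, B, C are collinear ⇒ 1x+5y-15=0] ∩ [|C−(15, 0)|²=325/2]]
2. C_y = -5/2  [[A, B, C are collinear ⇒ 1x+5y-15=0] ∩ [|C−(15, 0)|²=325/2]]
   so C = (55/2, -5/2)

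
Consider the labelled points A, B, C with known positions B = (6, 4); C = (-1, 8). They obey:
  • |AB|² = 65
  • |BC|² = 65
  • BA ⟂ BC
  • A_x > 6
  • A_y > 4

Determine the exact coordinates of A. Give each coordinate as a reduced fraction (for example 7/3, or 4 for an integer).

1. A_x = 10  [[BA ⟂ BC ⇒ -7x+4y+26=0] ∩ [|A−(6, 4)|²=65]]
2. A_y = 11  [[BA ⟂ BC ⇒ -7x+4y+26=0] ∩ [|A−(6, 4)|²=65]]
   so A = (10, 11)

A = (10, 11)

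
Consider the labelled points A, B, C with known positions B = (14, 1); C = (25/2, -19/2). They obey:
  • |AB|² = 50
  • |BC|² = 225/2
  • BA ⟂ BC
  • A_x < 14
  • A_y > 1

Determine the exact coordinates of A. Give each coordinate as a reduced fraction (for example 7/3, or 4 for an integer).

A = (7, 2)

1. A_x = 7  [[BA ⟂ BC ⇒ -3/2x-21/2y+63/2=0] ∩ [|A−(14, 1)|²=50]]
2. A_y = 2  [[BA ⟂ BC ⇒ -3/2x-21/2y+63/2=0] ∩ [|A−(14, 1)|²=50]]
   so A = (7, 2)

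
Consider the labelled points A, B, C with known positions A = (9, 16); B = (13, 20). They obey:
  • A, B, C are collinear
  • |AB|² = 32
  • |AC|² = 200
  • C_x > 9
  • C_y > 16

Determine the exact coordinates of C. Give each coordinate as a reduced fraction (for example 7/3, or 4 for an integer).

1. C_x = 19  [[A, B, C are collinear ⇒ -4x+4y-28=0] ∩ [|C−(9, 16)|²=200]]
2. C_y = 26  [[A, B, C are collinear ⇒ -4x+4y-28=0] ∩ [|C−(9, 16)|²=200]]
   so C = (19, 26)

C = (19, 26)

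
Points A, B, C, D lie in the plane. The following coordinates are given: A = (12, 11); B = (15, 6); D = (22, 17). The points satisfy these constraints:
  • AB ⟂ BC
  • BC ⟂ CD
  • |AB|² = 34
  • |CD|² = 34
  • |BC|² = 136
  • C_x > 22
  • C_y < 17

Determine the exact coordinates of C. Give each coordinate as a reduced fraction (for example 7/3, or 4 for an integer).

1. C_x = 25  [[AB ⟂ BC ⇒ 3x-5y-15=0] ∩ [|C−(22, 17)|²=34]]
2. C_y = 12  [[AB ⟂ BC ⇒ 3x-5y-15=0] ∩ [|C−(22, 17)|²=34]]
   so C = (25, 12)

C = (25, 12)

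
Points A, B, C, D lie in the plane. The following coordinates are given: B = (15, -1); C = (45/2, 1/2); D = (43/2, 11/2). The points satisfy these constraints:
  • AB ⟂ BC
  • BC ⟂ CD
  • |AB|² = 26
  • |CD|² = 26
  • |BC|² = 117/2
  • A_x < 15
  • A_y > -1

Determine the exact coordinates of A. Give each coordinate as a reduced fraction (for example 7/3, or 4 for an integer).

1. A_x = 14  [[AB ⟂ BC ⇒ -15/2x-3/2y+111=0] ∩ [|A−(15, -1)|²=26]]
2. A_y = 4  [[AB ⟂ BC ⇒ -15/2x-3/2y+111=0] ∩ [|A−(15, -1)|²=26]]
   so A = (14, 4)

A = (14, 4)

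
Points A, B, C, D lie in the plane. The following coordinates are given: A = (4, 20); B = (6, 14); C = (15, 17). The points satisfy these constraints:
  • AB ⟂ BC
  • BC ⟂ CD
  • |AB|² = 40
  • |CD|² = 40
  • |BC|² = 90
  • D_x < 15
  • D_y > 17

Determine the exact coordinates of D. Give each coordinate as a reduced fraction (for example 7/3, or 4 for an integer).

D = (13, 23)

1. D_x = 13  [[BC ⟂ CD ⇒ 9x+3y-186=0] ∩ [|D−(15, 17)|²=40]]
2. D_y = 23  [[BC ⟂ CD ⇒ 9x+3y-186=0] ∩ [|D−(15, 17)|²=40]]
   so D = (13, 23)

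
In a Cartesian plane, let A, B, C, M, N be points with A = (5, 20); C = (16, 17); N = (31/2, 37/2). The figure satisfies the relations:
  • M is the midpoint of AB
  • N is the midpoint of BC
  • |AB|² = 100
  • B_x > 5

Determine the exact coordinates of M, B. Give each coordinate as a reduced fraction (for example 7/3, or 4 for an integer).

M = (10, 20)
B = (15, 20)

1. B_x = 15  [B = 2·N−C = 2·(31/2, 37/2)−(16, 17)]
2. B_y = 20  [B = 2·N−C = 2·(31/2, 37/2)−(16, 17)]
   so B = (15, 20)
3. M_x = 10  [2·M = A+B = (5, 20)+(15, 20)]
4. M_y = 20  [2·M = A+B = (5, 20)+(15, 20)]
   so M = (10, 20)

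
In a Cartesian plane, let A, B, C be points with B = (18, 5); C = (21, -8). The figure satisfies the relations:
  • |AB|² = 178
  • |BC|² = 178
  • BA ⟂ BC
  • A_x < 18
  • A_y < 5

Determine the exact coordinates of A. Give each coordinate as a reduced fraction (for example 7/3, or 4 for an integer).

A = (5, 2)

1. A_x = 5  [[BA ⟂ BC ⇒ 3x-13y+11=0] ∩ [|A−(18, 5)|²=178]]
2. A_y = 2  [[BA ⟂ BC ⇒ 3x-13y+11=0] ∩ [|A−(18, 5)|²=178]]
   so A = (5, 2)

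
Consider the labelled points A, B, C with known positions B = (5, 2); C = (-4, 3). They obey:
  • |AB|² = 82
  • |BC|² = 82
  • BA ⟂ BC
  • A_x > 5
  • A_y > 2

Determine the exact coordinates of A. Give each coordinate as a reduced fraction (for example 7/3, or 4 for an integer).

A = (6, 11)

1. A_x = 6  [[BA ⟂ BC ⇒ -9x+1y+43=0] ∩ [|A−(5, 2)|²=82]]
2. A_y = 11  [[BA ⟂ BC ⇒ -9x+1y+43=0] ∩ [|A−(5, 2)|²=82]]
   so A = (6, 11)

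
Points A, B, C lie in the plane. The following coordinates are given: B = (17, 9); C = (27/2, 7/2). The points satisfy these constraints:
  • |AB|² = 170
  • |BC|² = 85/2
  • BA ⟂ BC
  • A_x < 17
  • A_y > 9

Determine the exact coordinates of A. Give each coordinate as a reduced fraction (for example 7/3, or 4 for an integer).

A = (6, 16)

1. A_x = 6  [[BA ⟂ BC ⇒ -7/2x-11/2y+109=0] ∩ [|A−(17, 9)|²=170]]
2. A_y = 16  [[BA ⟂ BC ⇒ -7/2x-11/2y+109=0] ∩ [|A−(17, 9)|²=170]]
   so A = (6, 16)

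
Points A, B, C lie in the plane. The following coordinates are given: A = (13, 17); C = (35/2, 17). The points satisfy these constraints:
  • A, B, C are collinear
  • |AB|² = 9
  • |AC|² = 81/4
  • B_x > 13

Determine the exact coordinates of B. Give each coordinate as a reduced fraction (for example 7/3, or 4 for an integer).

B = (16, 17)

1. B_x = 16  [[A, B, C are collinear ⇒ -9/2y+153/2=0] ∩ [|B−(13, 17)|²=9]]
2. B_y = 17  [[A, B, C are collinear ⇒ -9/2y+153/2=0] ∩ [|B−(13, 17)|²=9]]
   so B = (16, 17)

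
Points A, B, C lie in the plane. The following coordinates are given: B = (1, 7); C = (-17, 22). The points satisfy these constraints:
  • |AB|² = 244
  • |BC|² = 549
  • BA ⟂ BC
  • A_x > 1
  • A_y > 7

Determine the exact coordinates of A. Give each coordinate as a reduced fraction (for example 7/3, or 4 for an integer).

1. A_x = 11  [[BA ⟂ BC ⇒ -18x+15y-87=0] ∩ [|A−(1, 7)|²=244]]
2. A_y = 19  [[BA ⟂ BC ⇒ -18x+15y-87=0] ∩ [|A−(1, 7)|²=244]]
   so A = (11, 19)

A = (11, 19)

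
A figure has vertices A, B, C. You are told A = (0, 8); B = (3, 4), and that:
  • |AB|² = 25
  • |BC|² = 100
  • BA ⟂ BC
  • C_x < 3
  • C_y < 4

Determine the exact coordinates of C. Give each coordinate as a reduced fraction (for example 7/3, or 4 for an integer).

C = (-5, -2)

1. C_x = -5  [[BA ⟂ BC ⇒ -3x+4y-7=0] ∩ [|C−(3, 4)|²=100]]
2. C_y = -2  [[BA ⟂ BC ⇒ -3x+4y-7=0] ∩ [|C−(3, 4)|²=100]]
   so C = (-5, -2)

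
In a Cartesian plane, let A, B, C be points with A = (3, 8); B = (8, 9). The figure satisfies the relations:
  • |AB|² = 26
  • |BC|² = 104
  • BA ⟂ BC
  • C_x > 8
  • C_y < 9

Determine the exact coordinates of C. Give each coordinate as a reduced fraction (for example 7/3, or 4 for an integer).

1. C_x = 10  [[BA ⟂ BC ⇒ -5x-1y+49=0] ∩ [|C−(8, 9)|²=104]]
2. C_y = -1  [[BA ⟂ BC ⇒ -5x-1y+49=0] ∩ [|C−(8, 9)|²=104]]
   so C = (10, -1)

C = (10, -1)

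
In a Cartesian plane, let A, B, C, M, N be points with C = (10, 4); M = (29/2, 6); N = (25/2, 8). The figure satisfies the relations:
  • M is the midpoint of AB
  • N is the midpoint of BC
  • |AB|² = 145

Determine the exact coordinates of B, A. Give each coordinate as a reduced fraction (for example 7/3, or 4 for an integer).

1. B_x = 15  [B = 2·N−C = 2·(25/2, 8)−(10, 4)]
2. B_y = 12  [B = 2·N−C = 2·(25/2, 8)−(10, 4)]
   so B = (15, 12)
3. A_x = 14  [A = 2·M−B = 2·(29/2, 6)−(15, 12)]
4. A_y = 0  [A = 2·M−B = 2·(29/2, 6)−(15, 12)]
   so A = (14, 0)

B = (15, 12)
A = (14, 0)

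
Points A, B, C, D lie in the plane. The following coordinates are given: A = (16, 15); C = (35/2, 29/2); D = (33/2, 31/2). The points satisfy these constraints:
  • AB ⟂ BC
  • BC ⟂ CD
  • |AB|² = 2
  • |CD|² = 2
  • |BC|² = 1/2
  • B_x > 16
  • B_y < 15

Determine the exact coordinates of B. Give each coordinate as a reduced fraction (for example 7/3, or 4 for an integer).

B = (17, 14)

1. B_x = 17  [[BC ⟂ CD ⇒ 1x-1y-3=0] ∩ [|B−(16, 15)|²=2]]
2. B_y = 14  [[BC ⟂ CD ⇒ 1x-1y-3=0] ∩ [|B−(16, 15)|²=2]]
   so B = (17, 14)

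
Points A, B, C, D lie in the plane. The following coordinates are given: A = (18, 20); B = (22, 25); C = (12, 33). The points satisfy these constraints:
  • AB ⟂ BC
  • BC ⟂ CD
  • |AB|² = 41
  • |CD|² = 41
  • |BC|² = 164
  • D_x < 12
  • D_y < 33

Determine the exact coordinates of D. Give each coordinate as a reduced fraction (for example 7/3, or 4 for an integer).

1. D_x = 8  [[BC ⟂ CD ⇒ -10x+8y-144=0] ∩ [|D−(12, 33)|²=41]]
2. D_y = 28  [[BC ⟂ CD ⇒ -10x+8y-144=0] ∩ [|D−(12, 33)|²=41]]
   so D = (8, 28)

D = (8, 28)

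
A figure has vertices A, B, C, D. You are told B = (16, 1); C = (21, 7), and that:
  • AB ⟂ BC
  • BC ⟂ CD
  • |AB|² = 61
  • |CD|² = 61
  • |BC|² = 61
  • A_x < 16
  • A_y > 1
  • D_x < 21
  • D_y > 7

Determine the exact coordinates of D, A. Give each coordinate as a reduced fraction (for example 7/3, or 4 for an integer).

D = (15, 12)
A = (10, 6)

1. D_x = 15  [[BC ⟂ CD ⇒ 5x+6y-147=0] ∩ [|D−(21, 7)|²=61]]
2. D_y = 12  [[BC ⟂ CD ⇒ 5x+6y-147=0] ∩ [|D−(21, 7)|²=61]]
   so D = (15, 12)
3. A_x = 10  [[AB ⟂ BC ⇒ -5x-6y+86=0] ∩ [|A−(16, 1)|²=61]]
4. A_y = 6  [[AB ⟂ BC ⇒ -5x-6y+86=0] ∩ [|A−(16, 1)|²=61]]
   so A = (10, 6)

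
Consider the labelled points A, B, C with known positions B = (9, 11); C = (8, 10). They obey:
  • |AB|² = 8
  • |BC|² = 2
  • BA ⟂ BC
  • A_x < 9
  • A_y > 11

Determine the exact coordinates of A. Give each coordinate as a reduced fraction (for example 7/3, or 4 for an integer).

1. A_x = 7  [[BA ⟂ BC ⇒ -1x-1y+20=0] ∩ [|A−(9, 11)|²=8]]
2. A_y = 13  [[BA ⟂ BC ⇒ -1x-1y+20=0] ∩ [|A−(9, 11)|²=8]]
   so A = (7, 13)

A = (7, 13)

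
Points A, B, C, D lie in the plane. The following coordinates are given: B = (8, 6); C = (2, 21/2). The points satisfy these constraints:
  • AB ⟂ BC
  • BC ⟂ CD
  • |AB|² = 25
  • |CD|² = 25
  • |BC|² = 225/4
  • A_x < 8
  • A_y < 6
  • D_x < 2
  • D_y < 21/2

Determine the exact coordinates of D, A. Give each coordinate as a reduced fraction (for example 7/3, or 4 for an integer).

D = (-1, 13/2)
A = (5, 2)

1. D_x = -1  [[BC ⟂ CD ⇒ -6x+9/2y-141/4=0] ∩ [|D−(2, 21/2)|²=25]]
2. D_y = 13/2  [[BC ⟂ CD ⇒ -6x+9/2y-141/4=0] ∩ [|D−(2, 21/2)|²=25]]
   so D = (-1, 13/2)
3. A_x = 5  [[AB ⟂ BC ⇒ 6x-9/2y-21=0] ∩ [|A−(8, 6)|²=25]]
4. A_y = 2  [[AB ⟂ BC ⇒ 6x-9/2y-21=0] ∩ [|A−(8, 6)|²=25]]
   so A = (5, 2)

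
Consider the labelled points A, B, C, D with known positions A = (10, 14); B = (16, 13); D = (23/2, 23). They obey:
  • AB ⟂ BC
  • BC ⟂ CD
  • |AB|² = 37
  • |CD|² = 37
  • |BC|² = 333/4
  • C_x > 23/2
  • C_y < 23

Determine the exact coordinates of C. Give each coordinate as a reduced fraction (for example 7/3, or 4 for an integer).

C = (35/2, 22)

1. C_x = 35/2  [[AB ⟂ BC ⇒ 6x-1y-83=0] ∩ [|C−(23/2, 23)|²=37]]
2. C_y = 22  [[AB ⟂ BC ⇒ 6x-1y-83=0] ∩ [|C−(23/2, 23)|²=37]]
   so C = (35/2, 22)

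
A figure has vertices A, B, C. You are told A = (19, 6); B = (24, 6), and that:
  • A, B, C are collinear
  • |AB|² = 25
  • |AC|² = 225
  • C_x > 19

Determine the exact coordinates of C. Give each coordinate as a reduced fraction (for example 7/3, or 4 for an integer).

1. C_x = 34  [[A, B, C are collinear ⇒ 5y-30=0] ∩ [|C−(19, 6)|²=225]]
2. C_y = 6  [[A, B, C are collinear ⇒ 5y-30=0] ∩ [|C−(19, 6)|²=225]]
   so C = (34, 6)

C = (34, 6)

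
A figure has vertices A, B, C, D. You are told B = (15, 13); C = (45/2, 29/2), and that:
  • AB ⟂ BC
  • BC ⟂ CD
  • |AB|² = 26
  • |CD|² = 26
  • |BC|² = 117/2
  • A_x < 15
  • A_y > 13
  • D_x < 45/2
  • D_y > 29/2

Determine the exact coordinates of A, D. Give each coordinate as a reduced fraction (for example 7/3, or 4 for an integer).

1. A_x = 14  [[AB ⟂ BC ⇒ -15/2x-3/2y+132=0] ∩ [|A−(15, 13)|²=26]]
2. A_y = 18  [[AB ⟂ BC ⇒ -15/2x-3/2y+132=0] ∩ [|A−(15, 13)|²=26]]
   so A = (14, 18)
3. D_x = 43/2  [[BC ⟂ CD ⇒ 15/2x+3/2y-381/2=0] ∩ [|D−(45/2, 29/2)|²=26]]
4. D_y = 39/2  [[BC ⟂ CD ⇒ 15/2x+3/2y-381/2=0] ∩ [|D−(45/2, 29/2)|²=26]]
   so D = (43/2, 39/2)

A = (14, 18)
D = (43/2, 39/2)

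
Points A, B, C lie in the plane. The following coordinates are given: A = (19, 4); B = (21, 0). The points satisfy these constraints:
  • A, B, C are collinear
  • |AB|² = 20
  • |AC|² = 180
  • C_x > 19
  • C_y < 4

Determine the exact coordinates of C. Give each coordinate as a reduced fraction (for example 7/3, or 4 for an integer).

C = (25, -8)

1. C_x = 25  [[A, B, C are collinear ⇒ 4x+2y-84=0] ∩ [|C−(19, 4)|²=180]]
2. C_y = -8  [[A, B, C are collinear ⇒ 4x+2y-84=0] ∩ [|C−(19, 4)|²=180]]
   so C = (25, -8)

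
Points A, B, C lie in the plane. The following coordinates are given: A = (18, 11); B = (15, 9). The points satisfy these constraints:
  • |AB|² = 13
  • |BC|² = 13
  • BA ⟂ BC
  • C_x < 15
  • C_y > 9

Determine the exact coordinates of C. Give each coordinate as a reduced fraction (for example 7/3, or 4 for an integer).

1. C_x = 13  [[BA ⟂ BC ⇒ 3x+2y-63=0] ∩ [|C−(15, 9)|²=13]]
2. C_y = 12  [[BA ⟂ BC ⇒ 3x+2y-63=0] ∩ [|C−(15, 9)|²=13]]
   so C = (13, 12)

C = (13, 12)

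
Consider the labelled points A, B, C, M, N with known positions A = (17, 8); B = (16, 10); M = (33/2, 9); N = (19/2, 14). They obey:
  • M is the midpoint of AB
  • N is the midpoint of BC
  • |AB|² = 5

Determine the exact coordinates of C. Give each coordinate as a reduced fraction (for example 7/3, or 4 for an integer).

1. C_x = 3  [C = 2·N−B = 2·(19/2, 14)−(16, 10)]
2. C_y = 18  [C = 2·N−B = 2·(19/2, 14)−(16, 10)]
   so C = (3, 18)

C = (3, 18)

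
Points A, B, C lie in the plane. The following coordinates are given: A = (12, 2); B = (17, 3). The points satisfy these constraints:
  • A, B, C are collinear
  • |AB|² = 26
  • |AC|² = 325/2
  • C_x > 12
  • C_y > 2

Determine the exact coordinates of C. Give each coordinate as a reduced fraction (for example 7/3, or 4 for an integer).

1. C_x = 49/2  [[A, B, C are collinear ⇒ -1x+5y+2=0] ∩ [|C−(12, 2)|²=325/2]]
2. C_y = 9/2  [[A, B, C are collinear ⇒ -1x+5y+2=0] ∩ [|C−(12, 2)|²=325/2]]
   so C = (49/2, 9/2)

C = (49/2, 9/2)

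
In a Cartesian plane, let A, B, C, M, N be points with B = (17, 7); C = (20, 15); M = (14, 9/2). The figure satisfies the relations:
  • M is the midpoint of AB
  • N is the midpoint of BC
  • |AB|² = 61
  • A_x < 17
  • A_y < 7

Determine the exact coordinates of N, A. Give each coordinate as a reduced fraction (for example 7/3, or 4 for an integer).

N = (37/2, 11)
A = (11, 2)

1. A_x = 11  [A = 2·M−B = 2·(14, 9/2)−(17, 7)]
2. A_y = 2  [A = 2·M−B = 2·(14, 9/2)−(17, 7)]
   so A = (11, 2)
3. N_x = 37/2  [2·N = B+C = (17, 7)+(20, 15)]
4. N_y = 11  [2·N = B+C = (17, 7)+(20, 15)]
   so N = (37/2, 11)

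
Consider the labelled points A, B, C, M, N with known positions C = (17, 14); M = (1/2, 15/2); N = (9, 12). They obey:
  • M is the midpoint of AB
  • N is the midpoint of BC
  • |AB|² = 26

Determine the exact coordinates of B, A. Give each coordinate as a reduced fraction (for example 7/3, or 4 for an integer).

1. B_x = 1  [B = 2·N−C = 2·(9, 12)−(17, 14)]
2. B_y = 10  [B = 2·N−C = 2·(9, 12)−(17, 14)]
   so B = (1, 10)
3. A_x = 0  [A = 2·M−B = 2·(1/2, 15/2)−(1, 10)]
4. A_y = 5  [A = 2·M−B = 2·(1/2, 15/2)−(1, 10)]
   so A = (0, 5)

B = (1, 10)
A = (0, 5)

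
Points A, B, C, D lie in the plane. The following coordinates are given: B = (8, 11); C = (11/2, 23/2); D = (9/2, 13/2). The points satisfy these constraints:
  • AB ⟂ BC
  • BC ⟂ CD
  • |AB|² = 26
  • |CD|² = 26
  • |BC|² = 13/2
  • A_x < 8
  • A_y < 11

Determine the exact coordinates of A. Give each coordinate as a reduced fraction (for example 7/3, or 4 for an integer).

A = (7, 6)

1. A_x = 7  [[AB ⟂ BC ⇒ 5/2x-1/2y-29/2=0] ∩ [|A−(8, 11)|²=26]]
2. A_y = 6  [[AB ⟂ BC ⇒ 5/2x-1/2y-29/2=0] ∩ [|A−(8, 11)|²=26]]
   so A = (7, 6)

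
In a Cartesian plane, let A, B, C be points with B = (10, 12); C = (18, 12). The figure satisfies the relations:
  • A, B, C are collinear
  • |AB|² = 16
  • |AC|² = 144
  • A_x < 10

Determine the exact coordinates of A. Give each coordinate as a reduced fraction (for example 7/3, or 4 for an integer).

1. A_x = 6  [[A, B, C are collinear ⇒ 8y-96=0] ∩ [|A−(10, 12)|²=16]]
2. A_y = 12  [[A, B, C are collinear ⇒ 8y-96=0] ∩ [|A−(10, 12)|²=16]]
   so A = (6, 12)

A = (6, 12)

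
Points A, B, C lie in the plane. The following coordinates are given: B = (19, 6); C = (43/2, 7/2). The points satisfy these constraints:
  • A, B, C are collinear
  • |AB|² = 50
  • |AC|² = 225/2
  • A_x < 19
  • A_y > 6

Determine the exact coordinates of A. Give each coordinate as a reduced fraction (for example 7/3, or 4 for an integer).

1. A_x = 14  [[A, B, C are collinear ⇒ 5/2x+5/2y-125/2=0] ∩ [|A−(19, 6)|²=50]]
2. A_y = 11  [[A, B, C are collinear ⇒ 5/2x+5/2y-125/2=0] ∩ [|A−(19, 6)|²=50]]
   so A = (14, 11)

A = (14, 11)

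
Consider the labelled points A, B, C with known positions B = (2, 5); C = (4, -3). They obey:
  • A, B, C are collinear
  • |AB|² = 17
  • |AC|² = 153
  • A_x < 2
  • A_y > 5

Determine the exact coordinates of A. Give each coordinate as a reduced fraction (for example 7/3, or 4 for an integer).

A = (1, 9)

1. A_x = 1  [[A, B, C are collinear ⇒ 8x+2y-26=0] ∩ [|A−(2, 5)|²=17]]
2. A_y = 9  [[A, B, C are collinear ⇒ 8x+2y-26=0] ∩ [|A−(2, 5)|²=17]]
   so A = (1, 9)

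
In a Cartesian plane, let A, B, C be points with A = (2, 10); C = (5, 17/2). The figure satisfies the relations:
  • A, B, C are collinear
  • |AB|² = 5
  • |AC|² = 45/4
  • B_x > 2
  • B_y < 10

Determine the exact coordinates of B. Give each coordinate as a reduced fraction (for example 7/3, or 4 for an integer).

1. B_x = 4  [[A, B, C are collinear ⇒ -3/2x-3y+33=0] ∩ [|B−(2, 10)|²=5]]
2. B_y = 9  [[A, B, C are collinear ⇒ -3/2x-3y+33=0] ∩ [|B−(2, 10)|²=5]]
   so B = (4, 9)

B = (4, 9)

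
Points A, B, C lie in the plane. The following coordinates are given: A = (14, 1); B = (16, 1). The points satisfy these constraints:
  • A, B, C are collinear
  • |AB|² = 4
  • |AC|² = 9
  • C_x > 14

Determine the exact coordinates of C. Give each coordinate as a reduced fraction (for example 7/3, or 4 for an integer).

1. C_x = 17  [[A, B, C are collinear ⇒ 2y-2=0] ∩ [|C−(14, 1)|²=9]]
2. C_y = 1  [[A, B, C are collinear ⇒ 2y-2=0] ∩ [|C−(14, 1)|²=9]]
   so C = (17, 1)

C = (17, 1)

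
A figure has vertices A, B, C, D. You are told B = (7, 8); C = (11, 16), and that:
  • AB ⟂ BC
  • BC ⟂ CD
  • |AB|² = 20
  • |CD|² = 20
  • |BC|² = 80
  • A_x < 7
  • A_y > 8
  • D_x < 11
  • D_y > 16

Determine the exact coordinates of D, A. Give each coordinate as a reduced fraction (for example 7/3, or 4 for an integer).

D = (7, 18)
A = (3, 10)

1. D_x = 7  [[BC ⟂ CD ⇒ 4x+8y-172=0] ∩ [|D−(11, 16)|²=20]]
2. D_y = 18  [[BC ⟂ CD ⇒ 4x+8y-172=0] ∩ [|D−(11, 16)|²=20]]
   so D = (7, 18)
3. A_x = 3  [[AB ⟂ BC ⇒ -4x-8y+92=0] ∩ [|A−(7, 8)|²=20]]
4. A_y = 10  [[AB ⟂ BC ⇒ -4x-8y+92=0] ∩ [|A−(7, 8)|²=20]]
   so A = (3, 10)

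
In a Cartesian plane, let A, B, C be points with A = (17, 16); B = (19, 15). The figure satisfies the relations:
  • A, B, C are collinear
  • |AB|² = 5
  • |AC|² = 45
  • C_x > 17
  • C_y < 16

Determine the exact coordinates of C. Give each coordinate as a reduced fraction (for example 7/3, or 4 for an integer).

C = (23, 13)

1. C_x = 23  [[A, B, C are collinear ⇒ 1x+2y-49=0] ∩ [|C−(17, 16)|²=45]]
2. C_y = 13  [[A, B, C are collinear ⇒ 1x+2y-49=0] ∩ [|C−(17, 16)|²=45]]
   so C = (23, 13)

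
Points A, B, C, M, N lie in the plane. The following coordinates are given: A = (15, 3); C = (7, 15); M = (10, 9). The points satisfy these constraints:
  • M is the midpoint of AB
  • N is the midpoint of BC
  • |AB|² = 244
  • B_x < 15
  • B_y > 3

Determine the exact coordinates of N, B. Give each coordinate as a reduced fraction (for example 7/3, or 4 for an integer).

1. B_x = 5  [B = 2·M−A = 2·(10, 9)−(15, 3)]
2. B_y = 15  [B = 2·M−A = 2·(10, 9)−(15, 3)]
   so B = (5, 15)
3. N_x = 6  [2·N = B+C = (5, 15)+(7, 15)]
4. N_y = 15  [2·N = B+C = (5, 15)+(7, 15)]
   so N = (6, 15)

N = (6, 15)
B = (5, 15)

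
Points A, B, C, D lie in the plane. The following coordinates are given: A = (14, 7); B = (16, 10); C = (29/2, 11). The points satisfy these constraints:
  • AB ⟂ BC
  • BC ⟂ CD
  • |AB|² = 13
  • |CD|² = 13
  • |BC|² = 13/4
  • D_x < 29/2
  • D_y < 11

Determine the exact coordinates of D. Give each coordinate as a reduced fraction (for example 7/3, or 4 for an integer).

1. D_x = 25/2  [[BC ⟂ CD ⇒ -3/2x+1y+43/4=0] ∩ [|D−(29/2, 11)|²=13]]
2. D_y = 8  [[BC ⟂ CD ⇒ -3/2x+1y+43/4=0] ∩ [|D−(29/2, 11)|²=13]]
   so D = (25/2, 8)

D = (25/2, 8)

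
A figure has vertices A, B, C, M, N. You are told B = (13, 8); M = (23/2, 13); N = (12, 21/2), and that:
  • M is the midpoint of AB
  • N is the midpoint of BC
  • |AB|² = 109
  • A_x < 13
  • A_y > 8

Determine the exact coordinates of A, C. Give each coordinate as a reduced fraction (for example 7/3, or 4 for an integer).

1. A_x = 10  [A = 2·M−B = 2·(23/2, 13)−(13, 8)]
2. A_y = 18  [A = 2·M−B = 2·(23/2, 13)−(13, 8)]
   so A = (10, 18)
3. C_x = 11  [C = 2·N−B = 2·(12, 21/2)−(13, 8)]
4. C_y = 13  [C = 2·N−B = 2·(12, 21/2)−(13, 8)]
   so C = (11, 13)

A = (10, 18)
C = (11, 13)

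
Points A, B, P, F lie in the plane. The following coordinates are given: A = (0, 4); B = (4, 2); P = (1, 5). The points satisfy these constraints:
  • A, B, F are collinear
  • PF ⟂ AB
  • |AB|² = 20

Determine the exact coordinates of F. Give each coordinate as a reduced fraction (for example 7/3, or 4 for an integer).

F = (2/5, 19/5)

1. F_x = 2/5  [[A, B, F are collinear ⇒ 2x+4y-16=0] ∩ [PF ⟂ AB ⇒ 4x-2y+6=0]]
2. F_y = 19/5  [[A, B, F are collinear ⇒ 2x+4y-16=0] ∩ [PF ⟂ AB ⇒ 4x-2y+6=0]]
   so F = (2/5, 19/5)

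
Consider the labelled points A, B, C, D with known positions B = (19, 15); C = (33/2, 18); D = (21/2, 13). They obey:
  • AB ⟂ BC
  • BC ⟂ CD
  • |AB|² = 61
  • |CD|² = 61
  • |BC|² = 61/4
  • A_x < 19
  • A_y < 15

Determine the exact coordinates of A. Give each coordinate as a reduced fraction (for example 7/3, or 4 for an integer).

A = (13, 10)

1. A_x = 13  [[AB ⟂ BC ⇒ 5/2x-3y-5/2=0] ∩ [|A−(19, 15)|²=61]]
2. A_y = 10  [[AB ⟂ BC ⇒ 5/2x-3y-5/2=0] ∩ [|A−(19, 15)|²=61]]
   so A = (13, 10)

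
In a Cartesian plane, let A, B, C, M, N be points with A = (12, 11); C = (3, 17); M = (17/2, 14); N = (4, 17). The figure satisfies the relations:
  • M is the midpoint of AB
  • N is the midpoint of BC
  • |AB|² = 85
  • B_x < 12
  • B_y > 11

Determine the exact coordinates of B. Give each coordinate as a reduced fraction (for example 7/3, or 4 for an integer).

1. B_x = 5  [B = 2·M−A = 2·(17/2, 14)−(12, 11)]
2. B_y = 17  [B = 2·M−A = 2·(17/2, 14)−(12, 11)]
   so B = (5, 17)

B = (5, 17)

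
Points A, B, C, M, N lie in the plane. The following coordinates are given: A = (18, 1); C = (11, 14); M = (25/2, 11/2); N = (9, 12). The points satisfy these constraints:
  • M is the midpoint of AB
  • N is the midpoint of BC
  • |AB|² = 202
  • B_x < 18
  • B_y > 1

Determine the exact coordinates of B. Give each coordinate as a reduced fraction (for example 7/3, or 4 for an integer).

1. B_x = 7  [B = 2·M−A = 2·(25/2, 11/2)−(18, 1)]
2. B_y = 10  [B = 2·M−A = 2·(25/2, 11/2)−(18, 1)]
   so B = (7, 10)

B = (7, 10)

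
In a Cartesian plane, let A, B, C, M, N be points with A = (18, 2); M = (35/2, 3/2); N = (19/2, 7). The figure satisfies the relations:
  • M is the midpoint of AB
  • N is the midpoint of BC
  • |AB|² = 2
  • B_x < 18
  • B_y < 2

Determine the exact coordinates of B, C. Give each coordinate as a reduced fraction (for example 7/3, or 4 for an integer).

B = (17, 1)
C = (2, 13)

1. B_x = 17  [B = 2·M−A = 2·(35/2, 3/2)−(18, 2)]
2. B_y = 1  [B = 2·M−A = 2·(35/2, 3/2)−(18, 2)]
   so B = (17, 1)
3. C_x = 2  [C = 2·N−B = 2·(19/2, 7)−(17, 1)]
4. C_y = 13  [C = 2·N−B = 2·(19/2, 7)−(17, 1)]
   so C = (2, 13)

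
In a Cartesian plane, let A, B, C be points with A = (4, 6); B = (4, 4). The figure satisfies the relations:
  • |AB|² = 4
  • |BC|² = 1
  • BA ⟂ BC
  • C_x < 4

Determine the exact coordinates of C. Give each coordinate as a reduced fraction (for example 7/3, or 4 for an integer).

C = (3, 4)

1. C_x = 3  [[BA ⟂ BC ⇒ 2y-8=0] ∩ [|C−(4, 4)|²=1]]
2. C_y = 4  [[BA ⟂ BC ⇒ 2y-8=0] ∩ [|C−(4, 4)|²=1]]
   so C = (3, 4)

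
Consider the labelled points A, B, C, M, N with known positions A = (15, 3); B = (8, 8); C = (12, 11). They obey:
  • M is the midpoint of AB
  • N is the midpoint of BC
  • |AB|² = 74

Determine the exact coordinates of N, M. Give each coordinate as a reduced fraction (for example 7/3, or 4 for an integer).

N = (10, 19/2)
M = (23/2, 11/2)

1. M_x = 23/2  [2·M = A+B = (15, 3)+(8, 8)]
2. M_y = 11/2  [2·M = A+B = (15, 3)+(8, 8)]
   so M = (23/2, 11/2)
3. N_x = 10  [2·N = B+C = (8, 8)+(12, 11)]
4. N_y = 19/2  [2·N = B+C = (8, 8)+(12, 11)]
   so N = (10, 19/2)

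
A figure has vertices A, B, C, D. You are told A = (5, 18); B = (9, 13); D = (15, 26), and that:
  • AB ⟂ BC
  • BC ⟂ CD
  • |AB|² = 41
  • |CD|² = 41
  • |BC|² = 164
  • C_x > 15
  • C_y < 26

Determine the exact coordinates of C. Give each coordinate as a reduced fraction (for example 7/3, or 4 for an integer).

1. C_x = 19  [[AB ⟂ BC ⇒ 4x-5y+29=0] ∩ [|C−(15, 26)|²=41]]
2. C_y = 21  [[AB ⟂ BC ⇒ 4x-5y+29=0] ∩ [|C−(15, 26)|²=41]]
   so C = (19, 21)

C = (19, 21)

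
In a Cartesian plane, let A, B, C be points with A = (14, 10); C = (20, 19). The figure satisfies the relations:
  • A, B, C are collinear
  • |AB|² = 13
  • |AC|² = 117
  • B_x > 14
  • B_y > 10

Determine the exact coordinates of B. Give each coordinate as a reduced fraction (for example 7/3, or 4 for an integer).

1. B_x = 16  [[A, B, C are collinear ⇒ 9x-6y-66=0] ∩ [|B−(14, 10)|²=13]]
2. B_y = 13  [[A, B, C are collinear ⇒ 9x-6y-66=0] ∩ [|B−(14, 10)|²=13]]
   so B = (16, 13)

B = (16, 13)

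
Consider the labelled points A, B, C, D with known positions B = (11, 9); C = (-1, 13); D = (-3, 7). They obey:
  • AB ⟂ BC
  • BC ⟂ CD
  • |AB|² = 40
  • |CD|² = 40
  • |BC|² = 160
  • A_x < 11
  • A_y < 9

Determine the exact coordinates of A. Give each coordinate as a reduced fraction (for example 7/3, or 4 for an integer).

A = (9, 3)

1. A_x = 9  [[AB ⟂ BC ⇒ 12x-4y-96=0] ∩ [|A−(11, 9)|²=40]]
2. A_y = 3  [[AB ⟂ BC ⇒ 12x-4y-96=0] ∩ [|A−(11, 9)|²=40]]
   so A = (9, 3)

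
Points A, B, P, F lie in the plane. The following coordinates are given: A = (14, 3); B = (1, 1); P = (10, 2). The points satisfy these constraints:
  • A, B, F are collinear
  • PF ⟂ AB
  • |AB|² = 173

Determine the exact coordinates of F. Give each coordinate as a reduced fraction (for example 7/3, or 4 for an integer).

1. F_x = 1720/173  [[A, B, F are collinear ⇒ 2x-13y+11=0] ∩ [PF ⟂ AB ⇒ -13x-2y+134=0]]
2. F_y = 411/173  [[A, B, F are collinear ⇒ 2x-13y+11=0] ∩ [PF ⟂ AB ⇒ -13x-2y+134=0]]
   so F = (1720/173, 411/173)

F = (1720/173, 411/173)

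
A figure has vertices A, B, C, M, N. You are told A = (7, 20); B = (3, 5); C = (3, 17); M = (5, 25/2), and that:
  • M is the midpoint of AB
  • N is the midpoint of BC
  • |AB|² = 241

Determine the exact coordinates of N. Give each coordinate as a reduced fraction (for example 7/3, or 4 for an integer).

1. N_x = 3  [2·N = B+C = (3, 5)+(3, 17)]
2. N_y = 11  [2·N = B+C = (3, 5)+(3, 17)]
   so N = (3, 11)

N = (3, 11)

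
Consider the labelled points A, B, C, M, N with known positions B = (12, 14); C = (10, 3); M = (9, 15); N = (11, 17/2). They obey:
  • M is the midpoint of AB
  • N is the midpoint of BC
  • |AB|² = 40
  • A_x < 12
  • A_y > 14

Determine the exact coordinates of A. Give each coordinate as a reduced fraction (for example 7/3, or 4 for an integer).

A = (6, 16)

1. A_x = 6  [A = 2·M−B = 2·(9, 15)−(12, 14)]
2. A_y = 16  [A = 2·M−B = 2·(9, 15)−(12, 14)]
   so A = (6, 16)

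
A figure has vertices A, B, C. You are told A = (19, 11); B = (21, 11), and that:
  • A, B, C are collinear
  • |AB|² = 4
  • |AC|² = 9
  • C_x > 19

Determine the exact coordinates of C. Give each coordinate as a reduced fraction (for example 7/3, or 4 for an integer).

C = (22, 11)

1. C_x = 22  [[A, B, C are collinear ⇒ 2y-22=0] ∩ [|C−(19, 11)|²=9]]
2. C_y = 11  [[A, B, C are collinear ⇒ 2y-22=0] ∩ [|C−(19, 11)|²=9]]
   so C = (22, 11)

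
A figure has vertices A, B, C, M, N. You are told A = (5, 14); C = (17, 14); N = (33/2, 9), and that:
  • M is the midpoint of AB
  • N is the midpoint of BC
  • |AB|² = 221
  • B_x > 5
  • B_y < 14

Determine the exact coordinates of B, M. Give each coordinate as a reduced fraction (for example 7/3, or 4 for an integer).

1. B_x = 16  [B = 2·N−C = 2·(33/2, 9)−(17, 14)]
2. B_y = 4  [B = 2·N−C = 2·(33/2, 9)−(17, 14)]
   so B = (16, 4)
3. M_x = 21/2  [2·M = A+B = (5, 14)+(16, 4)]
4. M_y = 9  [2·M = A+B = (5, 14)+(16, 4)]
   so M = (21/2, 9)

B = (16, 4)
M = (21/2, 9)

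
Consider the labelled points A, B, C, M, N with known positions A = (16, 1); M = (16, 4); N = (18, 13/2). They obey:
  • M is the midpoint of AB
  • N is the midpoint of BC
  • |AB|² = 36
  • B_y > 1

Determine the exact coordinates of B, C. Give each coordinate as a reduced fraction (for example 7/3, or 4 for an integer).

1. B_x = 16  [B = 2·M−A = 2·(16, 4)−(16, 1)]
2. B_y = 7  [B = 2·M−A = 2·(16, 4)−(16, 1)]
   so B = (16, 7)
3. C_x = 20  [C = 2·N−B = 2·(18, 13/2)−(16, 7)]
4. C_y = 6  [C = 2·N−B = 2·(18, 13/2)−(16, 7)]
   so C = (20, 6)

B = (16, 7)
C = (20, 6)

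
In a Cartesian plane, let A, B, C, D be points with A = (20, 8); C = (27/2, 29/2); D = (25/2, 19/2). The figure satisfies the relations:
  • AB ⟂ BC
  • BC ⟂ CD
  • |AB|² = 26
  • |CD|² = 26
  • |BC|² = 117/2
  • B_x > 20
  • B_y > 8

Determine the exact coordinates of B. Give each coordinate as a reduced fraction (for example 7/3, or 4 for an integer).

1. B_x = 21  [[BC ⟂ CD ⇒ 1x+5y-86=0] ∩ [|B−(20, 8)|²=26]]
2. B_y = 13  [[BC ⟂ CD ⇒ 1x+5y-86=0] ∩ [|B−(20, 8)|²=26]]
   so B = (21, 13)

B = (21, 13)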